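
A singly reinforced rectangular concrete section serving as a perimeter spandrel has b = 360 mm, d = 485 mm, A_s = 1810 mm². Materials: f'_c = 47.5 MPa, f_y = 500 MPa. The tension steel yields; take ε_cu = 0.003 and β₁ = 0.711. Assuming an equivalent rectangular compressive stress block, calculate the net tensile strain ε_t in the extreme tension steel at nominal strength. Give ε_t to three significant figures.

ε_t ≈ 0.0136

a = A_s f_y/(0.85 f'_c b) = 62.26 mm.
β₁ = 0.711, so c = a/β₁ = 62.26/0.711 = 87.57 mm.
From the linear strain diagram with ε_cu = 0.003: ε_t = 0.003 (d − c)/c = 0.003 × (485 − 87.57)/87.57 = 0.0136.
Since ε_t ≥ 0.005, the section is tension-controlled.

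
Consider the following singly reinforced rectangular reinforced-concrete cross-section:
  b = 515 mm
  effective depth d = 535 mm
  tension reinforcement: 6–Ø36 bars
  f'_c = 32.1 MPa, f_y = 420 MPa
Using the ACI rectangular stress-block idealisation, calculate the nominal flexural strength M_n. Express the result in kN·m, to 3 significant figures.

M_n ≈ 1140 kN·m

A_s = 6 × 1018 = 6108 mm².
T = A_s f_y = 6108 × 420 = 2565360 N = 2565.36 kN.
From C = T: a = T/(0.85 f'_c b) = 2565360/(0.85 × 32.1 × 515) = 182.56 mm.
M_n = T(d − a/2) = 2565.36 kN × (535 − 91.28) mm = 1138.30 kN·m.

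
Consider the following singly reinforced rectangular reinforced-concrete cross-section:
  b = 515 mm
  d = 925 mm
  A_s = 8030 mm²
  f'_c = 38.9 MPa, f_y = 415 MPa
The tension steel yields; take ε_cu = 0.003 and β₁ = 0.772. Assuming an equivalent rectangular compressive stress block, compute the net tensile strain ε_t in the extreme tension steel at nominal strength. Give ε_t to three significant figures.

ε_t ≈ 0.00795

a = A_s f_y/(0.85 f'_c b) = 195.70 mm.
β₁ = 0.772, so c = a/β₁ = 195.70/0.772 = 253.50 mm.
From the linear strain diagram with ε_cu = 0.003: ε_t = 0.003 (d − c)/c = 0.003 × (925 − 253.50)/253.50 = 0.00795.
Since ε_t ≥ 0.005, the section is tension-controlled.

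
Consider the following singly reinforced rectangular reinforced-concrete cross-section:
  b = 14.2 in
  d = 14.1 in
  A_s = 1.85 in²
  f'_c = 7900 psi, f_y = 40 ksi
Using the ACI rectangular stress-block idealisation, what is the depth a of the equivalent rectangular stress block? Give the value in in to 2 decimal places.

T = A_s f_y = 1.85 × 40 = 74 kips.
a = T/(0.85 f'_c b) = 74/(0.85 × 7.9 × 14.2) = 0.78 in.

a ≈ 0.78 in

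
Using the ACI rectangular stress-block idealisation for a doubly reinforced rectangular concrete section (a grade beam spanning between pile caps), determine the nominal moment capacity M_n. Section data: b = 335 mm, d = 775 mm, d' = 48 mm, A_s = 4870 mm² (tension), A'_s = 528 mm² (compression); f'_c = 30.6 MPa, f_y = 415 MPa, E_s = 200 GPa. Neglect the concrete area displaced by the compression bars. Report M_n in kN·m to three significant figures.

Assume both tension and compression steel yield.
Net tension couple steel: A_s − A'_s = 4342 mm².
a = (A_s − A'_s) f_y / (0.85 f'_c b) = 1801930/(0.85 × 30.6 × 335) = 206.80 mm.
c = a/β₁ = 206.80/0.831 = 248.86 mm; ε'_s = 0.003(c − d')/c = 0.0024 ≥ f_y/E_s = 0.0021, so compression steel does yield.
M_n = (A_s − A'_s) f_y (d − a/2) + A'_s f_y (d − d') = [1801930 × (775 − 103.4) + 219120 × (775 − 48)] × 10⁻⁶ = 1210.18 + 159.30 = 1369.48 kN·m.

M_n ≈ 1370 kN·m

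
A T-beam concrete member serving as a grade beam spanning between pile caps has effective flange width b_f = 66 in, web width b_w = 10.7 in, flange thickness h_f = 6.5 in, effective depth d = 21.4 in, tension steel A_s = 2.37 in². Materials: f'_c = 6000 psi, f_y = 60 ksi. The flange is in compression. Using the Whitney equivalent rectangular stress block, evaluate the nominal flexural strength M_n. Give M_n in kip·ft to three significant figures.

M_n ≈ 251 kip·ft

Tension: T = A_s f_y = 2.37 × 60 = 142.2 kips.
Try a within the flange: a = T/(0.85 f'_c b_f) = 142.2/(0.85 × 6 × 66) = 0.422 in.
Since a = 0.422 ≤ h_f = 6.5 in, the stress block lies entirely in the flange; analyse as a rectangular beam of width b_f.
M_n = T(d − a/2) = 142.2 × (21.4 − 0.211) = 3013.1 kip·in.
M_n = 3013.1/12 = 251.09 kip·ft.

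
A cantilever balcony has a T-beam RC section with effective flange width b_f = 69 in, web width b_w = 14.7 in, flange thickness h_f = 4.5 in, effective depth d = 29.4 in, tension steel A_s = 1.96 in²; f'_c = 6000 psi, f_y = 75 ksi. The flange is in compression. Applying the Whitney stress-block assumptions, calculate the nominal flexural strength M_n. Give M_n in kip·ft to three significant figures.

Tension: T = A_s f_y = 1.96 × 75 = 147 kips.
Try a within the flange: a = T/(0.85 f'_c b_f) = 147/(0.85 × 6 × 69) = 0.418 in.
Since a = 0.418 ≤ h_f = 4.5 in, the stress block lies entirely in the flange; analyse as a rectangular beam of width b_f.
M_n = T(d − a/2) = 147 × (29.4 − 0.209) = 4291.1 kip·in.
M_n = 4291.1/12 = 357.59 kip·ft.

M_n ≈ 358 kip·ft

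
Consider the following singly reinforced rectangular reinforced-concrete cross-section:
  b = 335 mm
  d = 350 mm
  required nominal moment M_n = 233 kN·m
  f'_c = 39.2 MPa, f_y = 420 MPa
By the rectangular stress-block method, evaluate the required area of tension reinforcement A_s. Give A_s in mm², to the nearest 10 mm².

A_s ≈ 1750 mm²

With M_n = 0.85 f'_c a b (d − a/2), solve the quadratic for a:
a = d − √(d² − 2M_n/(0.85 f'_c b)) = 350 − √(350² − 2 × 233×10⁶/(0.85 × 39.2 × 335)) = 65.83 mm.
A_s = 0.85 f'_c a b / f_y = 0.85 × 39.2 × 65.83 × 335 / 420 = 1749.5 mm².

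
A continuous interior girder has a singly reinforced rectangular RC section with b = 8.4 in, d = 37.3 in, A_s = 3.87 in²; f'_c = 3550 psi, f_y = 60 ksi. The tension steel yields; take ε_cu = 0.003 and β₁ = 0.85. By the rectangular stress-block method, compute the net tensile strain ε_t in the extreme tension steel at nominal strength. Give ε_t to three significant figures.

ε_t ≈ 0.00738

a = A_s f_y/(0.85 f'_c b) = 9.161 in.
β₁ = 0.85, so c = a/β₁ = 9.161/0.85 = 10.778 in.
From the linear strain diagram with ε_cu = 0.003: ε_t = 0.003 (d − c)/c = 0.003 × (37.3 − 10.778)/10.778 = 0.00738.
Since ε_t ≥ 0.005, the section is tension-controlled.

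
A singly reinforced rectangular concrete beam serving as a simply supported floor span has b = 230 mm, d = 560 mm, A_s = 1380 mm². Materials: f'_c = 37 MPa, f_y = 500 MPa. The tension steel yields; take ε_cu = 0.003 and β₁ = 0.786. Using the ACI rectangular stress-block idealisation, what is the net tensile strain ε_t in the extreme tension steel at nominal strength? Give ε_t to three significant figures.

a = A_s f_y/(0.85 f'_c b) = 95.39 mm.
β₁ = 0.786, so c = a/β₁ = 95.39/0.786 = 121.36 mm.
From the linear strain diagram with ε_cu = 0.003: ε_t = 0.003 (d − c)/c = 0.003 × (560 − 121.36)/121.36 = 0.0108.
Since ε_t ≥ 0.005, the section is tension-controlled.

ε_t ≈ 0.0108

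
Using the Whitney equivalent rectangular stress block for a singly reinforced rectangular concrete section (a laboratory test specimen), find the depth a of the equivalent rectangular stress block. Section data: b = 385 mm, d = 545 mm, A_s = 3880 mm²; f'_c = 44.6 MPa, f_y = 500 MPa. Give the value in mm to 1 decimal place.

T = A_s f_y = 3880 × 500 = 1940000 N = 1940 kN.
Setting C = 0.85 f'_c a b equal to T: a = 1940000/(0.85 × 44.6 × 385) = 132.9 mm.

a ≈ 132.9 mm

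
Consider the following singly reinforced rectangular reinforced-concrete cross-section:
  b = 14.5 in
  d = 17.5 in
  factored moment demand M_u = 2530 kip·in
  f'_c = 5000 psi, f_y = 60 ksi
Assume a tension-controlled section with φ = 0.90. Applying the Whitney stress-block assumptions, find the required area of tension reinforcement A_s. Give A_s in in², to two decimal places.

A_s ≈ 2.91 in²

M_n = M_u/φ = 2530/0.90 = 2811.11 kip·in.
From M_n = 0.85 f'_c a b (d − a/2):
a = d − √(d² − 2M_n/(0.85 f'_c b)) = 17.5 − √(17.5² − 2 × 2811.11/(0.85 × 5 × 14.5)) = 2.837 in.
A_s = 0.85 f'_c a b / f_y = 0.85 × 5 × 2.837 × 14.5 / 60 = 2.914 in².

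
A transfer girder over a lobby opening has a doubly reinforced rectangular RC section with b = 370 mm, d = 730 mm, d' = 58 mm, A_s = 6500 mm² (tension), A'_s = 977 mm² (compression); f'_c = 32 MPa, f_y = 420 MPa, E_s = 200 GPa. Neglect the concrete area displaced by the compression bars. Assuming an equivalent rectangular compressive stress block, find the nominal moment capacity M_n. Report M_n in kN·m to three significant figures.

Assume both tension and compression steel yield.
Net tension couple steel: A_s − A'_s = 5523 mm².
a = (A_s − A'_s) f_y / (0.85 f'_c b) = 2319660/(0.85 × 32 × 370) = 230.49 mm.
c = a/β₁ = 230.49/0.821 = 280.74 mm; ε'_s = 0.003(c − d')/c = 0.0024 ≥ f_y/E_s = 0.0021, so compression steel does yield.
M_n = (A_s − A'_s) f_y (d − a/2) + A'_s f_y (d − d') = [2319660 × (730 − 115.245) + 410340 × (730 − 58)] × 10⁻⁶ = 1426.02 + 275.75 = 1701.77 kN·m.

M_n ≈ 1700 kN·m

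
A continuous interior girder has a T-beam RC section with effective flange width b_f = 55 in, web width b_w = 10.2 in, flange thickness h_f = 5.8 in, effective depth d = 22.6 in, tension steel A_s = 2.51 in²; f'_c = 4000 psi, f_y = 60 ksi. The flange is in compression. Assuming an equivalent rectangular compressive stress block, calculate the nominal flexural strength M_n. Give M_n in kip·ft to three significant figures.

Tension: T = A_s f_y = 2.51 × 60 = 150.6 kips.
Try a within the flange: a = T/(0.85 f'_c b_f) = 150.6/(0.85 × 4 × 55) = 0.805 in.
Since a = 0.805 ≤ h_f = 5.8 in, the stress block lies entirely in the flange; analyse as a rectangular beam of width b_f.
M_n = T(d − a/2) = 150.6 × (22.6 − 0.4025) = 3342.9 kip·in.
M_n = 3342.9/12 = 278.58 kip·ft.

M_n ≈ 279 kip·ft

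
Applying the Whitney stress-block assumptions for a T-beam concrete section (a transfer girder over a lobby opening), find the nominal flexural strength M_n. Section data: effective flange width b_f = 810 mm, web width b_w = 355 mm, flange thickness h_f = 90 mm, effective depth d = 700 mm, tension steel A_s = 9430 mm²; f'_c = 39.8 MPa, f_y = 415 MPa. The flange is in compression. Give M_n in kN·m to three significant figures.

Tension: T = A_s f_y = 9430 × 415 = 3913450 N.
Try a within the flange: a = T/(0.85 f'_c b_f) = 3913450/(0.85 × 39.8 × 810) = 142.81 mm.
a = 142.81 > h_f = 90 mm: the block extends into the web. Split into flange-overhang and web parts.
C_f = 0.85 f'_c (b_f − b_w) h_f = 0.85 × 39.8 × (810 − 355) × 90 = 1385339 N.
Remaining web compression depth: a_w = (T − C_f)/(0.85 f'_c b_w) = (3913450 − 1385339)/(0.85 × 39.8 × 355) = 210.51 mm.
M_n = C_f(d − h_f/2) + (T − C_f)(d − a_w/2) = 1385339 × (700 − 45) + 2528111 × (700 − 105.255) = 907.40 + 1503.58 = 2410.98 × 10⁶ N·mm.
M_n = 2410.98 kN·m.

M_n ≈ 2410 kN·m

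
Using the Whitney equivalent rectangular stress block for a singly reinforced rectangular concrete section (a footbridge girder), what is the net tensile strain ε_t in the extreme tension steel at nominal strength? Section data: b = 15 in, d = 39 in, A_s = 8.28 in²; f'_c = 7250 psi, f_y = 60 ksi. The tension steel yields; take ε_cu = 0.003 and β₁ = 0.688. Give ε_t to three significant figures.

ε_t ≈ 0.0120

a = A_s f_y/(0.85 f'_c b) = 5.374 in.
β₁ = 0.688, so c = a/β₁ = 5.374/0.688 = 7.811 in.
From the linear strain diagram with ε_cu = 0.003: ε_t = 0.003 (d − c)/c = 0.003 × (39 − 7.811)/7.811 = 0.0120.
Since ε_t ≥ 0.005, the section is tension-controlled.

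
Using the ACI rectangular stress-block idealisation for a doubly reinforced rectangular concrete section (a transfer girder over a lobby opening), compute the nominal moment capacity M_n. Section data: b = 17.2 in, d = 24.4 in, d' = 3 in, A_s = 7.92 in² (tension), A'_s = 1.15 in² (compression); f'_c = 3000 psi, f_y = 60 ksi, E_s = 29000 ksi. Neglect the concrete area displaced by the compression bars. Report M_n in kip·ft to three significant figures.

Assume both steels yield.
a = (A_s − A'_s) f_y/(0.85 f'_c b) = (7.92 − 1.15) × 60/(0.85 × 3 × 17.2) = 9.261 in.
c = a/β₁ = 9.261/0.85 = 10.895 in; ε'_s = 0.003(c − d')/c = 0.0022 ≥ ε_y = 0.0021, so the compression steel yields.
M_n = (A_s − A'_s) f_y (d − a/2) + A'_s f_y (d − d') = 406.2 × (24.4 − 4.6305) + 69 × (24.4 − 3) = 8030.4 + 1476.6 = 9507.0 kip·in = 9507.0/12 = 792.25 kip·ft.

M_n ≈ 792 kip·ft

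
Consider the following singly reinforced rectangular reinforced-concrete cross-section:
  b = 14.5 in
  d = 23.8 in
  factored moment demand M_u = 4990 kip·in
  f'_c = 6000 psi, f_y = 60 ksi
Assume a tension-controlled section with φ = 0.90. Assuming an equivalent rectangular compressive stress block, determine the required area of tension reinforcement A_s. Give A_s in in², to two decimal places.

M_n = M_u/φ = 4990/0.90 = 5544.44 kip·in.
From M_n = 0.85 f'_c a b (d − a/2):
a = d − √(d² − 2M_n/(0.85 f'_c b)) = 23.8 − √(23.8² − 2 × 5544.44/(0.85 × 6 × 14.5)) = 3.392 in.
A_s = 0.85 f'_c a b / f_y = 0.85 × 6 × 3.392 × 14.5 / 60 = 4.181 in².

A_s ≈ 4.18 in²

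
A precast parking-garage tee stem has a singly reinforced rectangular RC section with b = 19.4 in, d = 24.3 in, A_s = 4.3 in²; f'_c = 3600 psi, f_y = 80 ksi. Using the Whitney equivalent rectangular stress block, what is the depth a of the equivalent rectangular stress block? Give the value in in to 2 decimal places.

T = A_s f_y = 4.3 × 80 = 344 kips.
a = T/(0.85 f'_c b) = 344/(0.85 × 3.6 × 19.4) = 5.79 in.

a ≈ 5.79 in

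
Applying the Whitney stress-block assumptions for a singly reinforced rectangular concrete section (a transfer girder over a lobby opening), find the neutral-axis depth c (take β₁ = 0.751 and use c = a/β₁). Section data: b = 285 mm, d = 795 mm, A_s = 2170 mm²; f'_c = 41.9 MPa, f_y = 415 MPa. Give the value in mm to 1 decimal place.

T = A_s f_y = 2170 × 415 = 900550 N = 900.55 kN.
Setting C = 0.85 f'_c a b equal to T: a = 900550/(0.85 × 41.9 × 285) = 88.722 mm.
With β₁ = 0.751, c = a/β₁ = 88.722/0.751 = 118.1 mm.

c ≈ 118.1 mm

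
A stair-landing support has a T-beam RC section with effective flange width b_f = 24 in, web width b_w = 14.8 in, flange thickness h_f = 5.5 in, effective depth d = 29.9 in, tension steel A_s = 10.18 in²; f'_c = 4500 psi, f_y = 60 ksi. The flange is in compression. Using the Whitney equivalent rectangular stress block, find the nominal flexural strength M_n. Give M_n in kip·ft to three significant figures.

M_n ≈ 1350 kip·ft

Tension: T = A_s f_y = 10.18 × 60 = 610.8 kips.
Try a within the flange: a = T/(0.85 f'_c b_f) = 610.8/(0.85 × 4.5 × 24) = 6.654 in.
a = 6.654 > h_f = 5.5 in: the block extends into the web. Split into flange-overhang and web parts.
C_f = 0.85 f'_c (b_f − b_w) h_f = 0.85 × 4.5 × (24 − 14.8) × 5.5 = 193.5 kips.
Remaining web compression depth: a_w = (T − C_f)/(0.85 f'_c b_w) = (610.8 − 193.5)/(0.85 × 4.5 × 14.8) = 7.371 in.
M_n = C_f(d − h_f/2) + (T − C_f)(d − a_w/2) = 193.5 × (29.9 − 2.75) + 417.3 × (29.9 − 3.6855) = 5253.5 + 10939.3 = 16192.8 kip·in.
M_n = 16192.8/12 = 1349.40 kip·ft.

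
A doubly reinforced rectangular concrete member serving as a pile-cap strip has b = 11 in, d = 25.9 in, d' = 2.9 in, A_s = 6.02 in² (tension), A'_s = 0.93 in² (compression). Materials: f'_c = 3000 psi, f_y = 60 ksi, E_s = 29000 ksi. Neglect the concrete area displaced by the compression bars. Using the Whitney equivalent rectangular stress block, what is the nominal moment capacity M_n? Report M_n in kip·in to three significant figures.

Assume both steels yield.
a = (A_s − A'_s) f_y/(0.85 f'_c b) = (6.02 − 0.93) × 60/(0.85 × 3 × 11) = 10.888 in.
c = a/β₁ = 10.888/0.85 = 12.809 in; ε'_s = 0.003(c − d')/c = 0.0023 ≥ ε_y = 0.0021, so the compression steel yields.
M_n = (A_s − A'_s) f_y (d − a/2) + A'_s f_y (d − d') = 305.4 × (25.9 − 5.444) + 55.8 × (25.9 − 2.9) = 6247.3 + 1283.4 = 7530.7 kip·in.

M_n ≈ 7530 kip·in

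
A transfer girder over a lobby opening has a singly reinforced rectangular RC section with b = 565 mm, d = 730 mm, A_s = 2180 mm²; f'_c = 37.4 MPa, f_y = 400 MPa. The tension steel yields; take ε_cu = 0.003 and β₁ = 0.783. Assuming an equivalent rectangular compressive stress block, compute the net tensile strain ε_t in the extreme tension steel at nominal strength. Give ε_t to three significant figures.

ε_t ≈ 0.0323

a = A_s f_y/(0.85 f'_c b) = 48.55 mm.
β₁ = 0.783, so c = a/β₁ = 48.55/0.783 = 62.01 mm.
From the linear strain diagram with ε_cu = 0.003: ε_t = 0.003 (d − c)/c = 0.003 × (730 − 62.01)/62.01 = 0.0323.
Since ε_t ≥ 0.005, the section is tension-controlled.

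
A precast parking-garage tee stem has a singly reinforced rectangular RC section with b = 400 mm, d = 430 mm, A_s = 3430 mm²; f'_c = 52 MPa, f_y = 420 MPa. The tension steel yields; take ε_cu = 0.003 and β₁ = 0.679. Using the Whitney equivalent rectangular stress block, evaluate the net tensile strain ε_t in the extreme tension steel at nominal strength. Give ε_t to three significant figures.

ε_t ≈ 0.00775

a = A_s f_y/(0.85 f'_c b) = 81.48 mm.
β₁ = 0.679, so c = a/β₁ = 81.48/0.679 = 120.00 mm.
From the linear strain diagram with ε_cu = 0.003: ε_t = 0.003 (d − c)/c = 0.003 × (430 − 120.00)/120.00 = 0.00775.
Since ε_t ≥ 0.005, the section is tension-controlled.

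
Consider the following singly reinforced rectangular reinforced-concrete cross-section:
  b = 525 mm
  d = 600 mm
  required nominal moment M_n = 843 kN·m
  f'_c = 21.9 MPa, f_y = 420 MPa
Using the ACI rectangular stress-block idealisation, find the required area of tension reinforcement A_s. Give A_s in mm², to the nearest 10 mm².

A_s ≈ 3890 mm²

With M_n = 0.85 f'_c a b (d − a/2), solve the quadratic for a:
a = d − √(d² − 2M_n/(0.85 f'_c b)) = 600 − √(600² − 2 × 843×10⁶/(0.85 × 21.9 × 525)) = 167.01 mm.
A_s = 0.85 f'_c a b / f_y = 0.85 × 21.9 × 167.01 × 525 / 420 = 3886.1 mm².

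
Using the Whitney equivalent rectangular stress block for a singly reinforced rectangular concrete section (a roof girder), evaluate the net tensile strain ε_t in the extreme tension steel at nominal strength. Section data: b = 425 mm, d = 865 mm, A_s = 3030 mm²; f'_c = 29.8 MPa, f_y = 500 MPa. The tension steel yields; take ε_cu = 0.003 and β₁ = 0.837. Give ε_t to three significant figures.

ε_t ≈ 0.0124

a = A_s f_y/(0.85 f'_c b) = 140.73 mm.
β₁ = 0.837, so c = a/β₁ = 140.73/0.837 = 168.14 mm.
From the linear strain diagram with ε_cu = 0.003: ε_t = 0.003 (d − c)/c = 0.003 × (865 − 168.14)/168.14 = 0.0124.
Since ε_t ≥ 0.005, the section is tension-controlled.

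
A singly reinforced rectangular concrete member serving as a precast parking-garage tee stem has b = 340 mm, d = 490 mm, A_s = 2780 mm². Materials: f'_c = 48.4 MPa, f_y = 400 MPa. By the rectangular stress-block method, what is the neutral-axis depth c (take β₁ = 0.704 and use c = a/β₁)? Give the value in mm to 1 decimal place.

c ≈ 112.9 mm

T = A_s f_y = 2780 × 400 = 1112000 N = 1112 kN.
Setting C = 0.85 f'_c a b equal to T: a = 1112000/(0.85 × 48.4 × 340) = 79.499 mm.
With β₁ = 0.704, c = a/β₁ = 79.499/0.704 = 112.9 mm.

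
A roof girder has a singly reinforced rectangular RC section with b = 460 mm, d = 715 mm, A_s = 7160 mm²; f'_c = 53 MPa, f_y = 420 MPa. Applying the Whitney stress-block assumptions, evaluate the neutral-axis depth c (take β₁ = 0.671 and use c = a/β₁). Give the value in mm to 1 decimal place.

T = A_s f_y = 7160 × 420 = 3007200 N = 3007.2 kN.
Setting C = 0.85 f'_c a b equal to T: a = 3007200/(0.85 × 53 × 460) = 145.114 mm.
With β₁ = 0.671, c = a/β₁ = 145.114/0.671 = 216.3 mm.

c ≈ 216.3 mm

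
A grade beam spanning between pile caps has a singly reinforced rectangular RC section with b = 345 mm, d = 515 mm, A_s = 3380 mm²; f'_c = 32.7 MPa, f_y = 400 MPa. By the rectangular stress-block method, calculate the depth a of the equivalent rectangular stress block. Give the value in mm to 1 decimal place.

T = A_s f_y = 3380 × 400 = 1352000 N = 1352 kN.
Setting C = 0.85 f'_c a b equal to T: a = 1352000/(0.85 × 32.7 × 345) = 141.0 mm.

a ≈ 141.0 mm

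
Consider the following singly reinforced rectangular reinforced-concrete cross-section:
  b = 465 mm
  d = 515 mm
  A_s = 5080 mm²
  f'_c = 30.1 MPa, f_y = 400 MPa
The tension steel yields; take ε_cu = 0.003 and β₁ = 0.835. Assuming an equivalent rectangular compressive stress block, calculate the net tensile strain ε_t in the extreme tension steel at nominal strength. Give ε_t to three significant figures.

a = A_s f_y/(0.85 f'_c b) = 170.80 mm.
β₁ = 0.835, so c = a/β₁ = 170.80/0.835 = 204.55 mm.
From the linear strain diagram with ε_cu = 0.003: ε_t = 0.003 (d − c)/c = 0.003 × (515 − 204.55)/204.55 = 0.00455.
ε_t is between 0.004 and 0.005 — transition zone.

ε_t ≈ 0.00455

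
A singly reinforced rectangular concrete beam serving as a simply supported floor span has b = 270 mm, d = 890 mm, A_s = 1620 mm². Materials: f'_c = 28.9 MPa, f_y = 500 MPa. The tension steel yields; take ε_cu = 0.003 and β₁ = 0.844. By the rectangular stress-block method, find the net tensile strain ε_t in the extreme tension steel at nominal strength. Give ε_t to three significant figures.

ε_t ≈ 0.0155

a = A_s f_y/(0.85 f'_c b) = 122.12 mm.
β₁ = 0.844, so c = a/β₁ = 122.12/0.844 = 144.69 mm.
From the linear strain diagram with ε_cu = 0.003: ε_t = 0.003 (d − c)/c = 0.003 × (890 − 144.69)/144.69 = 0.0155.
Since ε_t ≥ 0.005, the section is tension-controlled.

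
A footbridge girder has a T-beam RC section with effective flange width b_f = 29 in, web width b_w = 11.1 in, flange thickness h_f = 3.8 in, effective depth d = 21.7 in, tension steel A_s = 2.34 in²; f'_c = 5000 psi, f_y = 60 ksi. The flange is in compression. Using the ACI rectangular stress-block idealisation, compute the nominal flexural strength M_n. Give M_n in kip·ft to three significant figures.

M_n ≈ 247 kip·ft

Tension: T = A_s f_y = 2.34 × 60 = 140.4 kips.
Try a within the flange: a = T/(0.85 f'_c b_f) = 140.4/(0.85 × 5 × 29) = 1.139 in.
Since a = 1.139 ≤ h_f = 3.8 in, the stress block lies entirely in the flange; analyse as a rectangular beam of width b_f.
M_n = T(d − a/2) = 140.4 × (21.7 − 0.5695) = 2966.7 kip·in.
M_n = 2966.7/12 = 247.23 kip·ft.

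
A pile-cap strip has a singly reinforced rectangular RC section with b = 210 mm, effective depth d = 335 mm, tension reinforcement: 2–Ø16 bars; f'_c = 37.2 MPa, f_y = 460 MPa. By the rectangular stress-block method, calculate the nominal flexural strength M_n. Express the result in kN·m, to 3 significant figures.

M_n ≈ 59.4 kN·m

A_s = 2 × 201 = 402 mm².
T = A_s f_y = 402 × 460 = 184920 N = 184.92 kN.
From C = T: a = T/(0.85 f'_c b) = 184920/(0.85 × 37.2 × 210) = 27.85 mm.
M_n = T(d − a/2) = 184.92 kN × (335 − 13.925) mm = 59.37 kN·m.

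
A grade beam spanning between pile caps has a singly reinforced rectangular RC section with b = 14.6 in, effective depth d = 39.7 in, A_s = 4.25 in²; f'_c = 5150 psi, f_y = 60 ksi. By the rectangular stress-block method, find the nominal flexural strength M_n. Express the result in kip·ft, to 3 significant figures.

M_n ≈ 801 kip·ft

T = A_s f_y = 4.25 × 60 = 255 kips.
a = T/(0.85 f'_c b) = 255/(0.85 × 5.15 × 14.6) = 3.990 in.
M_n = T(d − a/2) = 255 × (39.7 − 1.995) = 9614.8 kip·in = 9614.8/12 = 801.23 kip·ft.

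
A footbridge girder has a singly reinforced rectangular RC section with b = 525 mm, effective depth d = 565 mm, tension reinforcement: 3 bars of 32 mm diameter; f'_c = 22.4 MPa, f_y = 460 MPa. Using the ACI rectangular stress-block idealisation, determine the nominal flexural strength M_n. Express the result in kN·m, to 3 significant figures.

A_s = 3 × 804 = 2412 mm².
T = A_s f_y = 2412 × 460 = 1109520 N = 1109.52 kN.
From C = T: a = T/(0.85 f'_c b) = 1109520/(0.85 × 22.4 × 525) = 111.00 mm.
M_n = T(d − a/2) = 1109.52 kN × (565 − 55.5) mm = 565.30 kN·m.

M_n ≈ 565 kN·m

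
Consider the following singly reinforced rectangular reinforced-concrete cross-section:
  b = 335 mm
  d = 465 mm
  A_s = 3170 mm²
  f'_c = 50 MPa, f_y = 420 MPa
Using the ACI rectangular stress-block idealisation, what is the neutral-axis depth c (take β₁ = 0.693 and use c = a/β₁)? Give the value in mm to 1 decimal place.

T = A_s f_y = 3170 × 420 = 1331400 N = 1331.4 kN.
Setting C = 0.85 f'_c a b equal to T: a = 1331400/(0.85 × 50 × 335) = 93.514 mm.
With β₁ = 0.693, c = a/β₁ = 93.514/0.693 = 134.9 mm.

c ≈ 134.9 mm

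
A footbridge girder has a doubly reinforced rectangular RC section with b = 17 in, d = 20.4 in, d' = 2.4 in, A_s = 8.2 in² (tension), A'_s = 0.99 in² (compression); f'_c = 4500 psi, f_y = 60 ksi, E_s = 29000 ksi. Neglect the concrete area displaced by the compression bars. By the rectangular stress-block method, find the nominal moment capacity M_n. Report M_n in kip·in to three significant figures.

Assume both steels yield.
a = (A_s − A'_s) f_y/(0.85 f'_c b) = (8.2 − 0.99) × 60/(0.85 × 4.5 × 17) = 6.653 in.
c = a/β₁ = 6.653/0.825 = 8.064 in; ε'_s = 0.003(c − d')/c = 0.0021 ≥ ε_y = 0.0021, so the compression steel yields.
M_n = (A_s − A'_s) f_y (d − a/2) + A'_s f_y (d − d') = 432.6 × (20.4 − 3.3265) + 59.4 × (20.4 − 2.4) = 7386.0 + 1069.2 = 8455.2 kip·in.

M_n ≈ 8460 kip·in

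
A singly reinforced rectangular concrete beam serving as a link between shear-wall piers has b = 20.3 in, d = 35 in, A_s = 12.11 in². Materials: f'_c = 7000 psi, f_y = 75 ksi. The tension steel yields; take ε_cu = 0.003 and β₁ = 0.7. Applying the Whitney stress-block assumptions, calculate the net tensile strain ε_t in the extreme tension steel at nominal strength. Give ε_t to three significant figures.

ε_t ≈ 0.00677

a = A_s f_y/(0.85 f'_c b) = 7.520 in.
β₁ = 0.7, so c = a/β₁ = 7.520/0.7 = 10.743 in.
From the linear strain diagram with ε_cu = 0.003: ε_t = 0.003 (d − c)/c = 0.003 × (35 − 10.743)/10.743 = 0.00677.
Since ε_t ≥ 0.005, the section is tension-controlled.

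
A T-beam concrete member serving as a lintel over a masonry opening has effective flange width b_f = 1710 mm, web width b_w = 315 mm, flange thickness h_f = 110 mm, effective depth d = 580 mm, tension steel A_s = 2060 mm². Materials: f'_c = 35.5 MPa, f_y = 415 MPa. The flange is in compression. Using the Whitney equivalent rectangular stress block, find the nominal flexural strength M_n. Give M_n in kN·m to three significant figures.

M_n ≈ 489 kN·m

Tension: T = A_s f_y = 2060 × 415 = 854900 N.
Try a within the flange: a = T/(0.85 f'_c b_f) = 854900/(0.85 × 35.5 × 1710) = 16.57 mm.
Since a = 16.57 ≤ h_f = 110 mm, the stress block lies entirely in the flange; analyse as a rectangular beam of width b_f.
M_n = T(d − a/2) = 854900 × (580 − 8.285) = 488.76 × 10⁶ N·mm.
M_n = 488.76 kN·m.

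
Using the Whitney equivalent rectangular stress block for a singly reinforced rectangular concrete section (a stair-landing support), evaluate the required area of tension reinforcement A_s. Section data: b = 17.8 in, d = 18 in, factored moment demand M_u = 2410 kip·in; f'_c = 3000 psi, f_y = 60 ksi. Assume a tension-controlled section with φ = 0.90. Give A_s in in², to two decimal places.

M_n = M_u/φ = 2410/0.90 = 2677.78 kip·in.
From M_n = 0.85 f'_c a b (d − a/2):
a = d − √(d² − 2M_n/(0.85 f'_c b)) = 18 − √(18² − 2 × 2677.78/(0.85 × 3 × 17.8)) = 3.647 in.
A_s = 0.85 f'_c a b / f_y = 0.85 × 3 × 3.647 × 17.8 / 60 = 2.759 in².

A_s ≈ 2.76 in²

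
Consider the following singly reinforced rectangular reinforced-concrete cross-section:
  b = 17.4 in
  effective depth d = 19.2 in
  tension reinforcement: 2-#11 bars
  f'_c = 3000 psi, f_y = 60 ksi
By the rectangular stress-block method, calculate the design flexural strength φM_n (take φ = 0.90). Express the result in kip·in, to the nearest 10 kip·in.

A_s = 2 × 1.56 = 3.12 in².
T = A_s f_y = 3.12 × 60 = 187.2 kips.
a = T/(0.85 f'_c b) = 187.2/(0.85 × 3 × 17.4) = 4.219 in.
M_n = T(d − a/2) = 187.2 × (19.2 − 2.1095) = 3199.3 kip·in.
φM_n = 0.90 × 3199.3 = 2879.4 kip·in.

φM_n ≈ 2880 kip·in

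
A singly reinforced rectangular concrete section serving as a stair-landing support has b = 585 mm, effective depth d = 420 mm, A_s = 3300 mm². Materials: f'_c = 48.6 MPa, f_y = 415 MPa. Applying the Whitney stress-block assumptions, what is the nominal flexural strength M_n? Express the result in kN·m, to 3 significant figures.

T = A_s f_y = 3300 × 415 = 1369500 N = 1369.5 kN.
From C = T: a = T/(0.85 f'_c b) = 1369500/(0.85 × 48.6 × 585) = 56.67 mm.
M_n = T(d − a/2) = 1369.5 kN × (420 − 28.335) mm = 536.39 kN·m.

M_n ≈ 536 kN·m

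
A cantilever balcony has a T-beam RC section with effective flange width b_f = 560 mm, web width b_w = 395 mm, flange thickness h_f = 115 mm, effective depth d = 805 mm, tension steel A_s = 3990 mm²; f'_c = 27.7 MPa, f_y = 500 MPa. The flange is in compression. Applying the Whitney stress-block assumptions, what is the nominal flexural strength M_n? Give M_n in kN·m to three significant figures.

M_n ≈ 1450 kN·m

Tension: T = A_s f_y = 3990 × 500 = 1995000 N.
Try a within the flange: a = T/(0.85 f'_c b_f) = 1995000/(0.85 × 27.7 × 560) = 151.31 mm.
a = 151.31 > h_f = 115 mm: the block extends into the web. Split into flange-overhang and web parts.
C_f = 0.85 f'_c (b_f − b_w) h_f = 0.85 × 27.7 × (560 − 395) × 115 = 446766 N.
Remaining web compression depth: a_w = (T − C_f)/(0.85 f'_c b_w) = (1995000 − 446766)/(0.85 × 27.7 × 395) = 166.47 mm.
M_n = C_f(d − h_f/2) + (T − C_f)(d − a_w/2) = 446766 × (805 − 57.5) + 1548234 × (805 − 83.235) = 333.96 + 1117.46 = 1451.42 × 10⁶ N·mm.
M_n = 1451.42 kN·m.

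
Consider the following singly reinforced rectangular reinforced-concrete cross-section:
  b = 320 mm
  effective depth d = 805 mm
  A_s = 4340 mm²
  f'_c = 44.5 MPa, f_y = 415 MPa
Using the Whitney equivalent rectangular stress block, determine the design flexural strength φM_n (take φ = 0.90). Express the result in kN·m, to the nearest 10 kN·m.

T = A_s f_y = 4340 × 415 = 1801100 N = 1801.1 kN.
From C = T: a = T/(0.85 f'_c b) = 1801100/(0.85 × 44.5 × 320) = 148.80 mm.
M_n = T(d − a/2) = 1801.1 kN × (805 − 74.4) mm = 1315.88 kN·m.
φM_n = 0.90 × 1315.88 = 1184.29 kN·m.

φM_n ≈ 1180 kN·m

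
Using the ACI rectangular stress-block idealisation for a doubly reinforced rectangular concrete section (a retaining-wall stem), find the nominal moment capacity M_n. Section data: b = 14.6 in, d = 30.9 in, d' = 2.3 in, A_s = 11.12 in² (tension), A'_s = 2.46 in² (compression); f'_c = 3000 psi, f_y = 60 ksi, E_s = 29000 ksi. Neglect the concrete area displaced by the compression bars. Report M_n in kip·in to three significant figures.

Assume both steels yield.
a = (A_s − A'_s) f_y/(0.85 f'_c b) = (11.12 − 2.46) × 60/(0.85 × 3 × 14.6) = 13.956 in.
c = a/β₁ = 13.956/0.85 = 16.419 in; ε'_s = 0.003(c − d')/c = 0.0026 ≥ ε_y = 0.0021, so the compression steel yields.
M_n = (A_s − A'_s) f_y (d − a/2) + A'_s f_y (d − d') = 519.6 × (30.9 − 6.978) + 147.6 × (30.9 − 2.3) = 12429.9 + 4221.4 = 16651.3 kip·in.

M_n ≈ 16700 kip·in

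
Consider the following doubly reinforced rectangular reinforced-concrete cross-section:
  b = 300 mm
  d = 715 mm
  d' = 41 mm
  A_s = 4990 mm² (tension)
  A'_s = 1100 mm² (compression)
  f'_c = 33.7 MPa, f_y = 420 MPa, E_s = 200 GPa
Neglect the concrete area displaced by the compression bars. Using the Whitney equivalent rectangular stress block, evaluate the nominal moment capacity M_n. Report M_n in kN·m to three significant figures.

M_n ≈ 1320 kN·m

Assume both tension and compression steel yield.
Net tension couple steel: A_s − A'_s = 3890 mm².
a = (A_s − A'_s) f_y / (0.85 f'_c b) = 1633800/(0.85 × 33.7 × 300) = 190.12 mm.
c = a/β₁ = 190.12/0.809 = 235.01 mm; ε'_s = 0.003(c − d')/c = 0.0025 ≥ f_y/E_s = 0.0021, so compression steel does yield.
M_n = (A_s − A'_s) f_y (d − a/2) + A'_s f_y (d − d') = [1633800 × (715 − 95.06) + 462000 × (715 − 41)] × 10⁻⁶ = 1012.86 + 311.39 = 1324.25 kN·m.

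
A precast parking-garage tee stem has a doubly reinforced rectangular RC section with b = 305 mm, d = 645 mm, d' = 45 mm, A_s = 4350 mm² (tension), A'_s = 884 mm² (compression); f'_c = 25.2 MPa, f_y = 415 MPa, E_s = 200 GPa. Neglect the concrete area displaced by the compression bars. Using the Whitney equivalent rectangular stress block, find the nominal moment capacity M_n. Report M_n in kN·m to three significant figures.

M_n ≈ 990 kN·m

Assume both tension and compression steel yield.
Net tension couple steel: A_s − A'_s = 3466 mm².
a = (A_s − A'_s) f_y / (0.85 f'_c b) = 1438390/(0.85 × 25.2 × 305) = 220.17 mm.
c = a/β₁ = 220.17/0.85 = 259.02 mm; ε'_s = 0.003(c − d')/c = 0.0025 ≥ f_y/E_s = 0.0021, so compression steel does yield.
M_n = (A_s − A'_s) f_y (d − a/2) + A'_s f_y (d − d') = [1438390 × (645 − 110.085) + 366860 × (645 − 45)] × 10⁻⁶ = 769.42 + 220.12 = 989.54 kN·m.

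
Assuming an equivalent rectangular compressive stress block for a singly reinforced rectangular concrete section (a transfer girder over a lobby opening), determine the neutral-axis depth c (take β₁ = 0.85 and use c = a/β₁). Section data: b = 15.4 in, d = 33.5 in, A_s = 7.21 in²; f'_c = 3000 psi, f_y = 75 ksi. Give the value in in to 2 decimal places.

c ≈ 16.20 in

T = A_s f_y = 7.21 × 75 = 540.75 kips.
a = T/(0.85 f'_c b) = 540.75/(0.85 × 3 × 15.4) = 13.7701 in.
With β₁ = 0.85, c = a/β₁ = 13.7701/0.85 = 16.20 in.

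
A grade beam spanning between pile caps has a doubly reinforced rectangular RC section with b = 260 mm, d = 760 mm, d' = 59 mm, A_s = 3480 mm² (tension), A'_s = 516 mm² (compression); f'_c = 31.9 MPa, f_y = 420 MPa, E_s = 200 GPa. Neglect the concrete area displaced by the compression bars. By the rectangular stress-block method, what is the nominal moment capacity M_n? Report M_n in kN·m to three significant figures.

Assume both tension and compression steel yield.
Net tension couple steel: A_s − A'_s = 2964 mm².
a = (A_s − A'_s) f_y / (0.85 f'_c b) = 1244880/(0.85 × 31.9 × 260) = 176.58 mm.
c = a/β₁ = 176.58/0.822 = 214.82 mm; ε'_s = 0.003(c − d')/c = 0.0022 ≥ f_y/E_s = 0.0021, so compression steel does yield.
M_n = (A_s − A'_s) f_y (d − a/2) + A'_s f_y (d − d') = [1244880 × (760 − 88.29) + 216720 × (760 − 59)] × 10⁻⁶ = 836.20 + 151.92 = 988.12 kN·m.

M_n ≈ 988 kN·m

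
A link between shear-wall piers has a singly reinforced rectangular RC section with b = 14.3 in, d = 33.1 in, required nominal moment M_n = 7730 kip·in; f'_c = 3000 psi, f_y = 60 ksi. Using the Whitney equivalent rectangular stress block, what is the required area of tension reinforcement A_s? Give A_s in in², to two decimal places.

From M_n = 0.85 f'_c a b (d − a/2):
a = d − √(d² − 2M_n/(0.85 f'_c b)) = 33.1 − √(33.1² − 2 × 7730/(0.85 × 3 × 14.3)) = 7.184 in.
A_s = 0.85 f'_c a b / f_y = 0.85 × 3 × 7.184 × 14.3 / 60 = 4.366 in².

A_s ≈ 4.37 in²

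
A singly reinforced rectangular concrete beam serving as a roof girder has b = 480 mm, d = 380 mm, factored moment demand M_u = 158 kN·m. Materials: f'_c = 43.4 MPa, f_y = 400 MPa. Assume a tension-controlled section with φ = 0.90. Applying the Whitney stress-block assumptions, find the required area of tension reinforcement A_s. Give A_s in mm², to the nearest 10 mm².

M_n = M_u/φ = 158/0.90 = 175.556 kN·m.
With M_n = 0.85 f'_c a b (d − a/2), solve the quadratic for a:
a = d − √(d² − 2M_n/(0.85 f'_c b)) = 380 − √(380² − 2 × 175.556×10⁶/(0.85 × 43.4 × 480)) = 27.05 mm.
A_s = 0.85 f'_c a b / f_y = 0.85 × 43.4 × 27.05 × 480 / 400 = 1197.4 mm².

A_s ≈ 1200 mm²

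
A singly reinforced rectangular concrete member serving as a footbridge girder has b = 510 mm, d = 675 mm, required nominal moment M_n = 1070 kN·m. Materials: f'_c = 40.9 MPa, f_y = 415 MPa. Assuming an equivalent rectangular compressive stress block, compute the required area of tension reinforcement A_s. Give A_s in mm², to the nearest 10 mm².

With M_n = 0.85 f'_c a b (d − a/2), solve the quadratic for a:
a = d − √(d² − 2M_n/(0.85 f'_c b)) = 675 − √(675² − 2 × 1070×10⁶/(0.85 × 40.9 × 510)) = 96.27 mm.
A_s = 0.85 f'_c a b / f_y = 0.85 × 40.9 × 96.27 × 510 / 415 = 4113.0 mm².

A_s ≈ 4110 mm²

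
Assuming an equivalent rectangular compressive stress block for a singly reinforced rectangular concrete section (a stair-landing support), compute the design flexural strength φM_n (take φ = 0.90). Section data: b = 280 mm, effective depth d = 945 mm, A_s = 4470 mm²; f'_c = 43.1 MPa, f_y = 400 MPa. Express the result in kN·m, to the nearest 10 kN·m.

T = A_s f_y = 4470 × 400 = 1788000 N = 1788 kN.
From C = T: a = T/(0.85 f'_c b) = 1788000/(0.85 × 43.1 × 280) = 174.31 mm.
M_n = T(d − a/2) = 1788 kN × (945 − 87.155) mm = 1533.83 kN·m.
φM_n = 0.90 × 1533.83 = 1380.45 kN·m.

φM_n ≈ 1380 kN·m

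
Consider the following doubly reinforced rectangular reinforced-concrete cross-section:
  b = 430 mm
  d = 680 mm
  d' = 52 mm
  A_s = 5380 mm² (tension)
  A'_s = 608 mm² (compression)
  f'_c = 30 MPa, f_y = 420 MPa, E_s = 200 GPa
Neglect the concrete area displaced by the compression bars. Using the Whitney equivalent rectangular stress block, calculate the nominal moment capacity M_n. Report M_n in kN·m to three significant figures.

M_n ≈ 1340 kN·m

Assume both tension and compression steel yield.
Net tension couple steel: A_s − A'_s = 4772 mm².
a = (A_s − A'_s) f_y / (0.85 f'_c b) = 2004240/(0.85 × 30 × 430) = 182.79 mm.
c = a/β₁ = 182.79/0.836 = 218.65 mm; ε'_s = 0.003(c − d')/c = 0.0023 ≥ f_y/E_s = 0.0021, so compression steel does yield.
M_n = (A_s − A'_s) f_y (d − a/2) + A'_s f_y (d − d') = [2004240 × (680 − 91.395) + 255360 × (680 − 52)] × 10⁻⁶ = 1179.71 + 160.37 = 1340.08 kN·m.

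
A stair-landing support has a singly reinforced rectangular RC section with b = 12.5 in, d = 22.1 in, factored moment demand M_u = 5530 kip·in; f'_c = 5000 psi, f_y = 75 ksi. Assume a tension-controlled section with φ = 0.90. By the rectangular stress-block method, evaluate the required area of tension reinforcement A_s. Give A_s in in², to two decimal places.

A_s ≈ 4.30 in²

M_n = M_u/φ = 5530/0.90 = 6144.44 kip·in.
From M_n = 0.85 f'_c a b (d − a/2):
a = d − √(d² − 2M_n/(0.85 f'_c b)) = 22.1 − √(22.1² − 2 × 6144.44/(0.85 × 5 × 12.5)) = 6.066 in.
A_s = 0.85 f'_c a b / f_y = 0.85 × 5 × 6.066 × 12.5 / 75 = 4.297 in².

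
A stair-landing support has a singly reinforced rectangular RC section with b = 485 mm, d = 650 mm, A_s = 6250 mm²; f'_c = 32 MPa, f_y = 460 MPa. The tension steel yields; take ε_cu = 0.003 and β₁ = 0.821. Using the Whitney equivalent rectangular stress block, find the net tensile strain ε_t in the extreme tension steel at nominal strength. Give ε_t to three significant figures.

ε_t ≈ 0.00435

a = A_s f_y/(0.85 f'_c b) = 217.94 mm.
β₁ = 0.821, so c = a/β₁ = 217.94/0.821 = 265.46 mm.
From the linear strain diagram with ε_cu = 0.003: ε_t = 0.003 (d − c)/c = 0.003 × (650 − 265.46)/265.46 = 0.00435.
ε_t is between 0.004 and 0.005 — transition zone.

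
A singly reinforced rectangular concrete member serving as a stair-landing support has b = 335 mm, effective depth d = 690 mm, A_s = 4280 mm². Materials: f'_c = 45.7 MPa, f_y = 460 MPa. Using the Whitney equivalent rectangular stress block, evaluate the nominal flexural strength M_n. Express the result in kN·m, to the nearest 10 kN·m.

T = A_s f_y = 4280 × 460 = 1968800 N = 1968.8 kN.
From C = T: a = T/(0.85 f'_c b) = 1968800/(0.85 × 45.7 × 335) = 151.29 mm.
M_n = T(d − a/2) = 1968.8 kN × (690 − 75.645) mm = 1209.54 kN·m.

M_n ≈ 1210 kN·m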